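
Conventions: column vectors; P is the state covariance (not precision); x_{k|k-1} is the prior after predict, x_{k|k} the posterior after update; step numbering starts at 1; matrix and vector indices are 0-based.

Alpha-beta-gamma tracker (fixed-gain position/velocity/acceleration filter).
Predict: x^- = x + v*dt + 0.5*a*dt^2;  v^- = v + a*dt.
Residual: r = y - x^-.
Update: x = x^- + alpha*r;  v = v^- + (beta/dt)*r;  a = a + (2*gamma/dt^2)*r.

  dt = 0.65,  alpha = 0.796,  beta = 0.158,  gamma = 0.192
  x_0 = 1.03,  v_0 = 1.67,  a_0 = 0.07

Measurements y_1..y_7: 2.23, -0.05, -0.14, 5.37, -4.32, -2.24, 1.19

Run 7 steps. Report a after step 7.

step 1: x_pred=2.1303  r=0.0997  x^+=2.2097  v^+=1.7397  a^+=0.1606
step 2: x_pred=3.3744  r=-3.4244  x^+=0.6486  v^+=1.0117  a^+=-2.9517
step 3: x_pred=0.6827  r=-0.8227  x^+=0.0278  v^+=-1.1069  a^+=-3.6994
step 4: x_pred=-1.4731  r=6.8431  x^+=3.9740  v^+=-1.8481  a^+=2.5201
step 5: x_pred=3.3051  r=-7.6251  x^+=-2.7645  v^+=-2.0635  a^+=-4.4102
step 6: x_pred=-5.0374  r=2.7974  x^+=-2.8107  v^+=-4.2501  a^+=-1.8677
step 7: x_pred=-5.9678  r=7.1578  x^+=-0.2702  v^+=-3.7242  a^+=4.6379

a_post = 4.6379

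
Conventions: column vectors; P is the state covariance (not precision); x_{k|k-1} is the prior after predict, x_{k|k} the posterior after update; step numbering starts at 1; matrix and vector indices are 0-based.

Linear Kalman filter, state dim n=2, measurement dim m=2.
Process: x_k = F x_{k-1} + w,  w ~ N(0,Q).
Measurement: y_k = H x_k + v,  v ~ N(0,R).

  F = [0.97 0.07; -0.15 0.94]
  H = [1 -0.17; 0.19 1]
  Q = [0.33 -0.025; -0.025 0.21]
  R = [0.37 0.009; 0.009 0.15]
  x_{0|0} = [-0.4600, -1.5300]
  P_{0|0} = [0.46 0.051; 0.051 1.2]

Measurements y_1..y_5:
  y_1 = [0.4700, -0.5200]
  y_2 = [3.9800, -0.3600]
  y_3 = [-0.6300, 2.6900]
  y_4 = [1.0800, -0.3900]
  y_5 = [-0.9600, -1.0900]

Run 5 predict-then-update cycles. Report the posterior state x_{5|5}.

x_post = [-0.2792, -0.6337]

step 1: x^-=[-0.5533, -1.3692]  P^-=[0.7756 0.0330; 0.0330 1.2663]  S=[1.1710 -0.0270; -0.0270 1.4568]  K=[0.6607 0.1360; -0.1356 0.8710]  nu=[0.7905, 0.9543]  x^+=[0.0988, -0.6452]  P^+=[0.2423 -0.0197; -0.0197 0.1332]
step 2: x^-=[0.0507, -0.6213]  P^-=[0.5560 -0.0692; -0.0692 0.3387]  S=[0.9593 -0.0099; -0.0099 0.4824]  K=[0.5927 0.0877; -0.1252 0.6722]  nu=[3.8237, 0.2517]  x^+=[2.3392, -0.9310]  P^+=[0.2163 -0.0226; -0.0226 0.1040]
step 3: x^-=[2.2039, -1.2260]  P^-=[0.5309 -0.0700; -0.0700 0.3131]  S=[0.9338 -0.0111; -0.0111 0.4557]  K=[0.5823 0.0819; -0.1242 0.6549]  nu=[-3.0423, 3.4973]  x^+=[0.7189, 1.4423]  P^+=[0.2123 -0.0228; -0.0228 0.1015]
step 4: x^-=[0.7983, 1.2479]  P^-=[0.5272 -0.0698; -0.0698 0.3109]  S=[0.9299 -0.0112; -0.0112 0.4534]  K=[0.5807 0.0814; -0.1240 0.6533]  nu=[0.4938, -1.7896]  x^+=[0.9394, 0.0175]  P^+=[0.2117 -0.0228; -0.0228 0.1012]
step 5: x^-=[0.9125, -0.1245]  P^-=[0.5266 -0.0697; -0.0697 0.3106]  S=[0.9293 -0.0112; -0.0112 0.4532]  K=[0.5804 0.0813; -0.1240 0.6532]  nu=[-1.8936, -1.1389]  x^+=[-0.2792, -0.6337]  P^+=[0.2116 -0.0228; -0.0228 0.1012]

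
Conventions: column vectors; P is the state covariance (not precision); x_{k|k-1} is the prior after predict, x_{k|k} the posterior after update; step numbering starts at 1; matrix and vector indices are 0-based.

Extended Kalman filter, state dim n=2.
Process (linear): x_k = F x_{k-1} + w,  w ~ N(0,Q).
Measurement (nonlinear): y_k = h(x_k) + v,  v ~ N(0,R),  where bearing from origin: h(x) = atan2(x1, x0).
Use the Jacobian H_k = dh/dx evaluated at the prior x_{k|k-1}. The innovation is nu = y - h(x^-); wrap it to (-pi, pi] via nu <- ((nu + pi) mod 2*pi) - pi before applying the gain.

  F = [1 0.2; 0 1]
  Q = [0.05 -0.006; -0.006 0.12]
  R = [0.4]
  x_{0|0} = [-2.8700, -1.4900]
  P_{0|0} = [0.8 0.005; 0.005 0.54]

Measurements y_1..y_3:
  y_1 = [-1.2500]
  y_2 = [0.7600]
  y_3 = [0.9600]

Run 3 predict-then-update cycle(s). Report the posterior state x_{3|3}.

step 1: x^-=[-3.1680, -1.4900]  P^-=[0.8736 0.1070; 0.1070 0.6600]  H_jac=[0.1216 -0.2585]  S=[0.4503]  K=[0.1744; -0.3500]  nu=[1.4520]  x^+=[-2.9147, -1.9982]  P^+=[0.8599 0.1345; 0.1345 0.6048]
step 2: x^-=[-3.3144, -1.9982]  P^-=[0.9879 0.2495; 0.2495 0.7248]  H_jac=[0.1334 -0.2213]  S=[0.4383]  K=[0.1747; -0.2900]  nu=[-2.9241]  x^+=[-3.8253, -1.1502]  P^+=[0.9745 0.2717; 0.2717 0.6880]
step 3: x^-=[-4.0553, -1.1502]  P^-=[1.1607 0.4033; 0.4033 0.8080]  H_jac=[0.0647 -0.2282]  S=[0.4350]  K=[-0.0389; -0.3639]  nu=[-2.4580]  x^+=[-3.9598, -0.2557]  P^+=[1.1600 0.3971; 0.3971 0.7504]

x_post = [-3.9598, -0.2557]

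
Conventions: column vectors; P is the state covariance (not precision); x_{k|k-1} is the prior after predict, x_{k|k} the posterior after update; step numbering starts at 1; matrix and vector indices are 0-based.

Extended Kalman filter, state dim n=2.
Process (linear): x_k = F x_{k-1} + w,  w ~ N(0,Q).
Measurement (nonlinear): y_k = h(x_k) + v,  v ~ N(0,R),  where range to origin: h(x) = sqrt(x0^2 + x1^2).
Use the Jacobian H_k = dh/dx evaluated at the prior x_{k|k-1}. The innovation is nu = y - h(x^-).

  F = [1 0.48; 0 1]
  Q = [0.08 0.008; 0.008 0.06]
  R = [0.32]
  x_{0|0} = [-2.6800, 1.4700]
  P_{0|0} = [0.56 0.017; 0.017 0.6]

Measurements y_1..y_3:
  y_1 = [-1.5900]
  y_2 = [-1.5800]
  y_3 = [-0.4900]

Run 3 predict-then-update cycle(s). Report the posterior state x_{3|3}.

x_post = [-0.2626, -0.0592]

step 1: x^-=[-1.9744, 1.4700]  P^-=[0.7946 0.3130; 0.3130 0.6600]  H_jac=[-0.8021 0.5972]  S=[0.7667]  K=[-0.5874; 0.1866]  nu=[-4.0515]  x^+=[0.4056, 0.7139]  P^+=[0.5300 0.3971; 0.3971 0.6333]
step 2: x^-=[0.7483, 0.7139]  P^-=[1.1371 0.7090; 0.7090 0.6933]  H_jac=[0.7235 0.6903]  S=[1.9539]  K=[0.6716; 0.5075]  nu=[-2.6142]  x^+=[-1.0073, -0.6128]  P^+=[0.2559 0.0431; 0.0431 0.1901]
step 3: x^-=[-1.3015, -0.6128]  P^-=[0.4211 0.1424; 0.1424 0.2501]  H_jac=[-0.9047 -0.4260]  S=[0.8198]  K=[-0.5387; -0.2871]  nu=[-1.9285]  x^+=[-0.2626, -0.0592]  P^+=[0.1832 0.0156; 0.0156 0.1825]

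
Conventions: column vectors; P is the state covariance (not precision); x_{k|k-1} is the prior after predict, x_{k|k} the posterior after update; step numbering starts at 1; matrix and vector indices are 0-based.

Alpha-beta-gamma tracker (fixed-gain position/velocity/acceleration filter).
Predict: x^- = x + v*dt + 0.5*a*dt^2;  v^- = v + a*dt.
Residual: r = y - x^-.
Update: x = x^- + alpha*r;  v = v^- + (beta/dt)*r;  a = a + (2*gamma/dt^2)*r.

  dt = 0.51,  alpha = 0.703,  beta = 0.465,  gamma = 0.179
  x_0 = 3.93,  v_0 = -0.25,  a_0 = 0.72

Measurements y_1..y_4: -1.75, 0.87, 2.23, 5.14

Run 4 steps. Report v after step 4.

v_post = 6.2289

step 1: x_pred=3.8961  r=-5.6461  x^+=-0.0731  v^+=-5.0307  a^+=-7.0513
step 2: x_pred=-3.5558  r=4.4258  x^+=-0.4445  v^+=-4.5916  a^+=-0.9597
step 3: x_pred=-2.9110  r=5.1410  x^+=0.7031  v^+=-0.3937  a^+=6.1164
step 4: x_pred=1.2978  r=3.8422  x^+=3.9989  v^+=6.2289  a^+=11.4048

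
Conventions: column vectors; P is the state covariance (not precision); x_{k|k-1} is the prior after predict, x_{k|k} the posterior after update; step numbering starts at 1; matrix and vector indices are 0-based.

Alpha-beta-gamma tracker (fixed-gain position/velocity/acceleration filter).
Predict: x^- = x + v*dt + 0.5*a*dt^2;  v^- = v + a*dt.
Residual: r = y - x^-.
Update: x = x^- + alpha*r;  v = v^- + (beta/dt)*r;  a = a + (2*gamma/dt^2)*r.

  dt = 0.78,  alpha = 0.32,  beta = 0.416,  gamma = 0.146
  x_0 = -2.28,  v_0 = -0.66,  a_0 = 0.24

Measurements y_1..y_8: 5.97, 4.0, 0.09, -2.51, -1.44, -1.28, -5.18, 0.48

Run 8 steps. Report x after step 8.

x_post = -14.1329

step 1: x_pred=-2.7218  r=8.6918  x^+=0.0596  v^+=4.1628  a^+=4.4116
step 2: x_pred=4.6486  r=-0.6486  x^+=4.4410  v^+=7.2580  a^+=4.1003
step 3: x_pred=11.3496  r=-11.2596  x^+=7.7465  v^+=4.4511  a^+=-1.3037
step 4: x_pred=10.8218  r=-13.3318  x^+=6.5556  v^+=-3.6761  a^+=-7.7022
step 5: x_pred=1.3453  r=-2.7853  x^+=0.4540  v^+=-11.1693  a^+=-9.0390
step 6: x_pred=-11.0077  r=9.7277  x^+=-7.8949  v^+=-13.0316  a^+=-4.3702
step 7: x_pred=-19.3889  r=14.2089  x^+=-14.8421  v^+=-8.8623  a^+=2.4493
step 8: x_pred=-21.0096  r=21.4896  x^+=-14.1329  v^+=4.5093  a^+=12.7632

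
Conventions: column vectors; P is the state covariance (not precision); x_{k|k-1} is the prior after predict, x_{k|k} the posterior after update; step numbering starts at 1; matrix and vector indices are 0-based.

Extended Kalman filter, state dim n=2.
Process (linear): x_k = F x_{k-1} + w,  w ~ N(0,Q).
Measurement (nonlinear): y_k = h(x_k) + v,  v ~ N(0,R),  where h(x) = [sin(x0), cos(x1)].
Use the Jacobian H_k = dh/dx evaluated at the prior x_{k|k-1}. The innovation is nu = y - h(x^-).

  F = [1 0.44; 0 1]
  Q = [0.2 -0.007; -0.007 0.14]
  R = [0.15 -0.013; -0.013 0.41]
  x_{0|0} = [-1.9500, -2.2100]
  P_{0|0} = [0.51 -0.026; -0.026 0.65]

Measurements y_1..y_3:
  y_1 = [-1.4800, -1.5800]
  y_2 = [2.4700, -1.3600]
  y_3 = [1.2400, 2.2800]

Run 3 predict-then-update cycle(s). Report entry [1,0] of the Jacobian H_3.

step 1: x^-=[-2.9224, -2.2100]  P^-=[0.8130 0.2530; 0.2530 0.7900]  H_jac=[-0.9761 0.0000; 0.0000 0.8026]  S=[0.9245 -0.2112; -0.2112 0.9189]  K=[-0.8526 0.0250; -0.1155 0.6635]  nu=[-1.2626, -0.9834]  x^+=[-1.8706, -2.7166]  P^+=[0.1314 0.0266; 0.0266 0.3408]
step 2: x^-=[-3.0659, -2.7166]  P^-=[0.4207 0.1695; 0.1695 0.4808]  H_jac=[-0.9971 0.0000; 0.0000 0.4123]  S=[0.5683 -0.0827; -0.0827 0.4917]  K=[-0.7355 0.0185; -0.2448 0.3620]  nu=[2.5456, -0.4490]  x^+=[-4.9465, -3.5023]  P^+=[0.1109 0.0415; 0.0415 0.3677]
step 3: x^-=[-6.4875, -3.5023]  P^-=[0.4186 0.1963; 0.1963 0.5077]  H_jac=[0.9792 0.0000; 0.0000 -0.3529]  S=[0.5514 -0.0808; -0.0808 0.4732]  K=[0.7405 -0.0199; 0.3007 -0.3272]  nu=[1.4429, 3.2157]  x^+=[-5.4830, -4.1207]  P^+=[0.1137 0.0504; 0.0504 0.3912]

H_jac[1,0] = 0.0000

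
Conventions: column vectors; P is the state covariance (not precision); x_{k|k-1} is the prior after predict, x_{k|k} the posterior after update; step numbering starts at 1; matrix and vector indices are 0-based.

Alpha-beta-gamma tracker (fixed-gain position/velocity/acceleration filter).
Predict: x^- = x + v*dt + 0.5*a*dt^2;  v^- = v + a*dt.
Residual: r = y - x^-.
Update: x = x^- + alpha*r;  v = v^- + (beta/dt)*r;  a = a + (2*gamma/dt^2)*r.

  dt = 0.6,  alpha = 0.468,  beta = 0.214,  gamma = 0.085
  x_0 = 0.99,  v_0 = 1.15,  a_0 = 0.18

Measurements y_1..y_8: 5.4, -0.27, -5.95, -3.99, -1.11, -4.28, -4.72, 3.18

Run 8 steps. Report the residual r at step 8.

resid = 13.2050

step 1: x_pred=1.7124  r=3.6876  x^+=3.4382  v^+=2.5732  a^+=1.9214
step 2: x_pred=5.3280  r=-5.5980  x^+=2.7081  v^+=1.7294  a^+=-0.7221
step 3: x_pred=3.6158  r=-9.5658  x^+=-0.8610  v^+=-2.1156  a^+=-5.2393
step 4: x_pred=-3.0734  r=-0.9166  x^+=-3.5024  v^+=-5.5861  a^+=-5.6721
step 5: x_pred=-7.8751  r=6.7651  x^+=-4.7090  v^+=-6.5765  a^+=-2.4775
step 6: x_pred=-9.1009  r=4.8209  x^+=-6.8447  v^+=-6.3436  a^+=-0.2010
step 7: x_pred=-10.6871  r=5.9671  x^+=-7.8945  v^+=-4.3360  a^+=2.6168
step 8: x_pred=-10.0250  r=13.2050  x^+=-3.8451  v^+=1.9439  a^+=8.8525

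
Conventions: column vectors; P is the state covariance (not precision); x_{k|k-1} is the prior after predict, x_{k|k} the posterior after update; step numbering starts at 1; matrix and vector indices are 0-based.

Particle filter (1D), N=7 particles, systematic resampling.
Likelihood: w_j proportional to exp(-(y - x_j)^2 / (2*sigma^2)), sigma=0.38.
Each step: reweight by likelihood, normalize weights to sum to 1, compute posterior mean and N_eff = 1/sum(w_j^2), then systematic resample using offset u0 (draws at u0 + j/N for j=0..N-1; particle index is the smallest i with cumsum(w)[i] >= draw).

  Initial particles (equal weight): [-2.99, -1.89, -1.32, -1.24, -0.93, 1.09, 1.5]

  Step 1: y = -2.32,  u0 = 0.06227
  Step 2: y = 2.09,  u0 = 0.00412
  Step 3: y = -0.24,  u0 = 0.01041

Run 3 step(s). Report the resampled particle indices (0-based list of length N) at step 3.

step 1: w=[0.2679, 0.6684, 0.0397, 0.0223, 0.0016, 0.0000, 0.0000]  mean=-2.1460  Neff=1.9207  idx=[0, 0, 1, 1, 1, 1, 1]
step 2: w=[0.0000, 0.0000, 0.2000, 0.2000, 0.2000, 0.2000, 0.2000]  mean=-1.8900  Neff=5.0000  idx=[2, 2, 3, 4, 4, 5, 6]
step 3: w=[0.1429, 0.1429, 0.1429, 0.1429, 0.1429, 0.1429, 0.1429]  mean=-1.8900  Neff=7.0000  idx=[0, 1, 2, 3, 4, 5, 6]

resampled_idx = [0, 1, 2, 3, 4, 5, 6]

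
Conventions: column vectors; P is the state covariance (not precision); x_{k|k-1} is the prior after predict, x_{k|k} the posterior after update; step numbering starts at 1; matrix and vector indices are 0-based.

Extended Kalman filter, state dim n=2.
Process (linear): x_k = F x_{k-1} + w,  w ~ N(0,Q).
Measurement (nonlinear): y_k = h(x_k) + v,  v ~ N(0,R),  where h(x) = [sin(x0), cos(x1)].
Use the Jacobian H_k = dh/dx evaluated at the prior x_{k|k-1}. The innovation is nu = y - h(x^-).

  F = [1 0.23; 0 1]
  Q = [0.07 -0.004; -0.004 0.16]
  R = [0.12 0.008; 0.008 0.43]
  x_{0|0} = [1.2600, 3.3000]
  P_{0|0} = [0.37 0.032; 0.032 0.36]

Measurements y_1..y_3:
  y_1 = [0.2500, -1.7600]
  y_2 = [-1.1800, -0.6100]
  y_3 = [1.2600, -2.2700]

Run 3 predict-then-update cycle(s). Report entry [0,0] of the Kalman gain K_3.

step 1: x^-=[2.0190, 3.3000]  P^-=[0.4738 0.1108; 0.1108 0.5200]  H_jac=[-0.4333 0.0000; 0.0000 0.1577]  S=[0.2090 0.0004; 0.0004 0.4429]  K=[-0.9825 0.0404; -0.2301 0.1854]  nu=[-0.6512, -0.7725]  x^+=[2.6276, 3.3066]  P^+=[0.2713 0.0603; 0.0603 0.4937]
step 2: x^-=[3.3882, 3.3066]  P^-=[0.3952 0.1699; 0.1699 0.6537]  H_jac=[-0.9698 0.0000; 0.0000 0.1643]  S=[0.4917 -0.0191; -0.0191 0.4476]  K=[-0.7784 0.0292; -0.3263 0.2261]  nu=[-0.9359, 0.3764]  x^+=[4.1276, 3.6971]  P^+=[0.0961 0.0385; 0.0385 0.5757]
step 3: x^-=[4.9780, 3.6971]  P^-=[0.2142 0.1669; 0.1669 0.7357]  H_jac=[0.2625 0.0000; 0.0000 0.5274]  S=[0.1348 0.0311; 0.0311 0.6346]  K=[0.3897 0.1196; 0.1861 0.6023]  nu=[2.2249, -1.4204]  x^+=[5.6751, 3.2558]  P^+=[0.1818 0.1034; 0.1034 0.4939]

K[0,0] = 0.3897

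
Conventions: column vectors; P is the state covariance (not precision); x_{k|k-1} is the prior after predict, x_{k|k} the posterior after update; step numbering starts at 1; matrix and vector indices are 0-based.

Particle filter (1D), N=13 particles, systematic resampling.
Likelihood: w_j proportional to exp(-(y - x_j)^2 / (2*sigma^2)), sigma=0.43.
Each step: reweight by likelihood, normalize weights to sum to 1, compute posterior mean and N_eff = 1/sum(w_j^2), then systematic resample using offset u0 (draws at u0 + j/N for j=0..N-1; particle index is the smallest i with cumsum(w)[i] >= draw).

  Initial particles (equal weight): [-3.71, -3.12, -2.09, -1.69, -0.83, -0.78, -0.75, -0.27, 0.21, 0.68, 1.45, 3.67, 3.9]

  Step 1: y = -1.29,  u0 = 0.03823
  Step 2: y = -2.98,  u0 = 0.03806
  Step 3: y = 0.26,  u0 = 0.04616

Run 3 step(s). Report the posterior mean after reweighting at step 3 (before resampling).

post_mean = -1.7023

step 1: w=[0.0000, 0.0000, 0.0738, 0.2701, 0.2349, 0.2060, 0.1892, 0.0250, 0.0009, 0.0000, 0.0000, 0.0000, 0.0000]  mean=-1.1149  Neff=4.7069  idx=[2, 3, 3, 3, 4, 4, 4, 4, 5, 5, 6, 6, 6]
step 2: w=[0.7788, 0.0737, 0.0737, 0.0737, 0.0000, 0.0000, 0.0000, 0.0000, 0.0000, 0.0000, 0.0000, 0.0000, 0.0000]  mean=-2.0014  Neff=1.6056  idx=[0, 0, 0, 0, 0, 0, 0, 0, 0, 0, 1, 2, 3]
step 3: w=[0.0031, 0.0031, 0.0031, 0.0031, 0.0031, 0.0031, 0.0031, 0.0031, 0.0031, 0.0031, 0.3230, 0.3230, 0.3230]  mean=-1.7023  Neff=3.1931  idx=[10, 10, 10, 10, 10, 11, 11, 11, 11, 12, 12, 12, 12]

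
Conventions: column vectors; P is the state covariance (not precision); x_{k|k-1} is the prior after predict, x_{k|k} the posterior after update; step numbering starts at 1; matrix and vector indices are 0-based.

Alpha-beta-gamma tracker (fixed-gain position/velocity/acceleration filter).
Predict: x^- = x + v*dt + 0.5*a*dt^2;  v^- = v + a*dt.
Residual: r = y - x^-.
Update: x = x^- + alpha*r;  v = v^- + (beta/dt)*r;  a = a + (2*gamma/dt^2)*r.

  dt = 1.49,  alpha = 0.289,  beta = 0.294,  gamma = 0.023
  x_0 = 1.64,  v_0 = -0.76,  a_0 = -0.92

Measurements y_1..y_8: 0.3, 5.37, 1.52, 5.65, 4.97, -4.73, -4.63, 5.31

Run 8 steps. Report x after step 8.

step 1: x_pred=-0.5136  r=0.8136  x^+=-0.2785  v^+=-1.9703  a^+=-0.9031
step 2: x_pred=-4.2167  r=9.5867  x^+=-1.4462  v^+=-1.4243  a^+=-0.7045
step 3: x_pred=-4.3504  r=5.8704  x^+=-2.6539  v^+=-1.3157  a^+=-0.5829
step 4: x_pred=-5.2613  r=10.9113  x^+=-2.1079  v^+=-0.0312  a^+=-0.3568
step 5: x_pred=-2.5505  r=7.5205  x^+=-0.3771  v^+=0.9211  a^+=-0.2010
step 6: x_pred=0.7722  r=-5.5022  x^+=-0.8179  v^+=-0.4640  a^+=-0.3150
step 7: x_pred=-1.8590  r=-2.7710  x^+=-2.6598  v^+=-1.4801  a^+=-0.3724
step 8: x_pred=-5.2786  r=10.5886  x^+=-2.2185  v^+=0.0543  a^+=-0.1530

x_post = -2.2185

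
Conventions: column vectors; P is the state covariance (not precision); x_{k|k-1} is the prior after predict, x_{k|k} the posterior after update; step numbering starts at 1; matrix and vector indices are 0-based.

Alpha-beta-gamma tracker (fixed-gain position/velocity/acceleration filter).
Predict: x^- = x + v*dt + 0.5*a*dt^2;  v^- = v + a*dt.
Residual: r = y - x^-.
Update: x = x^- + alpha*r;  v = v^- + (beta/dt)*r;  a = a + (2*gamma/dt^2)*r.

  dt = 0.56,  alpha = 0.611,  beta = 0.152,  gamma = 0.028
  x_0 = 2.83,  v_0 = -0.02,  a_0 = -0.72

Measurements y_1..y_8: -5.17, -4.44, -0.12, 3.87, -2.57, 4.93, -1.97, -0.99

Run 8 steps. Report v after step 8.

v_post = 0.0658

step 1: x_pred=2.7059  r=-7.8759  x^+=-2.1063  v^+=-2.5609  a^+=-2.1264
step 2: x_pred=-3.8738  r=-0.5662  x^+=-4.2198  v^+=-3.9054  a^+=-2.2275
step 3: x_pred=-6.7561  r=6.6361  x^+=-2.7014  v^+=-3.3516  a^+=-1.0425
step 4: x_pred=-4.7418  r=8.6118  x^+=0.5200  v^+=-1.5979  a^+=0.4953
step 5: x_pred=-0.2972  r=-2.2728  x^+=-1.6859  v^+=-1.9375  a^+=0.0895
step 6: x_pred=-2.7568  r=7.6868  x^+=1.9398  v^+=0.1991  a^+=1.4621
step 7: x_pred=2.2806  r=-4.2506  x^+=-0.3165  v^+=-0.1359  a^+=0.7031
step 8: x_pred=-0.2824  r=-0.7076  x^+=-0.7147  v^+=0.0658  a^+=0.5767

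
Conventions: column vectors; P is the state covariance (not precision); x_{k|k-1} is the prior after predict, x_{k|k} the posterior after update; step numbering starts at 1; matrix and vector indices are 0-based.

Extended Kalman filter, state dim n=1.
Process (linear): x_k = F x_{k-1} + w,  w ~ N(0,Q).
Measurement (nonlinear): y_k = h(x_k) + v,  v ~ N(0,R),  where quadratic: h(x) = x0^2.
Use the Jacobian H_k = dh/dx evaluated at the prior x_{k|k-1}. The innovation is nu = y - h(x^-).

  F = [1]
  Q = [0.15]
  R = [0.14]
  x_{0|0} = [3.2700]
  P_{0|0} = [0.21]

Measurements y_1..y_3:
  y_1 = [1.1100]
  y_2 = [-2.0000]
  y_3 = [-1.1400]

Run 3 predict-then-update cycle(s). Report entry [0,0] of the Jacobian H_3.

step 1: x^-=[3.2700]  P^-=[0.3600]  H_jac=[6.5400]  S=[15.5378]  K=[0.1515]  nu=[-9.5829]  x^+=[1.8179]  P^+=[0.0032]
step 2: x^-=[1.8179]  P^-=[0.1532]  H_jac=[3.6359]  S=[2.1658]  K=[0.2573]  nu=[-5.3049]  x^+=[0.4532]  P^+=[0.0099]
step 3: x^-=[0.4532]  P^-=[0.1599]  H_jac=[0.9064]  S=[0.2714]  K=[0.5341]  nu=[-1.3454]  x^+=[-0.2654]  P^+=[0.0825]

H_jac[0,0] = 0.9064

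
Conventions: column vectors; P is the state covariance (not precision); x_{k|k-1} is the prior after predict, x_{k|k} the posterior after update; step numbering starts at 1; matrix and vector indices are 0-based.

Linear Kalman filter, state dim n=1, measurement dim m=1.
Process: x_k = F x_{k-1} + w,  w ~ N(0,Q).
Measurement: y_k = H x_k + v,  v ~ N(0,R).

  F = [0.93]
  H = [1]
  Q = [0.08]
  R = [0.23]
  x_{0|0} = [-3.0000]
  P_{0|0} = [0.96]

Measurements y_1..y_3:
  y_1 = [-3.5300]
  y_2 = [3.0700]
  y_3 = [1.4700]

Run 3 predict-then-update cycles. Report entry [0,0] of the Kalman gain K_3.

step 1: x^-=[-2.7900]  P^-=[0.9103]  S=[1.1403]  K=[0.7983]  nu=[-0.7400]  x^+=[-3.3807]  P^+=[0.1836]
step 2: x^-=[-3.1441]  P^-=[0.2388]  S=[0.4688]  K=[0.5094]  nu=[6.2141]  x^+=[0.0213]  P^+=[0.1172]
step 3: x^-=[0.0198]  P^-=[0.1813]  S=[0.4113]  K=[0.4408]  nu=[1.4502]  x^+=[0.6591]  P^+=[0.1014]

K[0,0] = 0.4408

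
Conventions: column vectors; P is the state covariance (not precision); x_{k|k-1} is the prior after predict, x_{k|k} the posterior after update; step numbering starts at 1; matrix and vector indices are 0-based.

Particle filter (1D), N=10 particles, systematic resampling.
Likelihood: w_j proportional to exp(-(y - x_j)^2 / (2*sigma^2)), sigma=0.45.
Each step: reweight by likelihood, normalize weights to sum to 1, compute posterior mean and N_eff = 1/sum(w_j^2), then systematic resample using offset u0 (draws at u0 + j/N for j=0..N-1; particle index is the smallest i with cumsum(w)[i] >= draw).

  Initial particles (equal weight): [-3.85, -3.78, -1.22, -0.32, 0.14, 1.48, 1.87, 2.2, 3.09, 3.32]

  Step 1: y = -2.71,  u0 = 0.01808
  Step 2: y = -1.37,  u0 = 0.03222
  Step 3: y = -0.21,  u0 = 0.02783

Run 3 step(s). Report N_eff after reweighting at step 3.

step 1: w=[0.3894, 0.5705, 0.0401, 0.0000, 0.0000, 0.0000, 0.0000, 0.0000, 0.0000, 0.0000]  mean=-3.7045  Neff=2.0890  idx=[0, 0, 0, 0, 1, 1, 1, 1, 1, 1]
step 2: w=[0.0556, 0.0556, 0.0556, 0.0556, 0.1296, 0.1296, 0.1296, 0.1296, 0.1296, 0.1296]  mean=-3.7956  Neff=8.8406  idx=[0, 2, 4, 4, 5, 6, 7, 7, 8, 9]
step 3: w=[0.0335, 0.0335, 0.1166, 0.1166, 0.1166, 0.1166, 0.1166, 0.1166, 0.1166, 0.1166]  mean=-3.7847  Neff=9.0055  idx=[0, 2, 3, 4, 5, 5, 6, 7, 8, 9]

N_eff = 9.0055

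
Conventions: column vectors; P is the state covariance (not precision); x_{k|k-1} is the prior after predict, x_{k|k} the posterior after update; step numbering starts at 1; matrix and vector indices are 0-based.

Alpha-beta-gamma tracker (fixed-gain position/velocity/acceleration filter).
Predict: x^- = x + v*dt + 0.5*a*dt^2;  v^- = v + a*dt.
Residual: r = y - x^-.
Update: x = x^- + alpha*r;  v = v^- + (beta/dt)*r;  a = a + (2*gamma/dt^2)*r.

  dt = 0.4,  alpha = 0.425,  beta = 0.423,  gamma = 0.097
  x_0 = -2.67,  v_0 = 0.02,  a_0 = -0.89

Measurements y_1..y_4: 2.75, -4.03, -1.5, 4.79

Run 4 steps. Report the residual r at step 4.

step 1: x_pred=-2.7332  r=5.4832  x^+=-0.4028  v^+=5.4625  a^+=5.7584
step 2: x_pred=2.2428  r=-6.2728  x^+=-0.4231  v^+=1.1323  a^+=-1.8474
step 3: x_pred=-0.1180  r=-1.3820  x^+=-0.7053  v^+=-1.0681  a^+=-3.5231
step 4: x_pred=-1.4144  r=6.2044  x^+=1.2224  v^+=4.0838  a^+=3.9998

resid = 6.2044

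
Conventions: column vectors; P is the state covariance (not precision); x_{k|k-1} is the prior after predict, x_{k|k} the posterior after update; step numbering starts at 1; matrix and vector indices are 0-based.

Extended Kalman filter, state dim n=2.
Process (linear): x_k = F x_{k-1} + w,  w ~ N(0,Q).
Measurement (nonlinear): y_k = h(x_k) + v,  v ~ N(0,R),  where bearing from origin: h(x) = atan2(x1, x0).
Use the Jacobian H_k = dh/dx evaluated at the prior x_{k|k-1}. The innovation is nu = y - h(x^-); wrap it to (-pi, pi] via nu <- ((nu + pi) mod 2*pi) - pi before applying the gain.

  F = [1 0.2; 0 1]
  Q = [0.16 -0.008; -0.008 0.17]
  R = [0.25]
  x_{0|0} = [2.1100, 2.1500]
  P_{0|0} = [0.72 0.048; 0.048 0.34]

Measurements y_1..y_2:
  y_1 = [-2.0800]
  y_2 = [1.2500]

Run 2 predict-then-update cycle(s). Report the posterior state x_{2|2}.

x_post = [4.1391, 1.6965]

step 1: x^-=[2.5400, 2.1500]  P^-=[0.9128 0.1080; 0.1080 0.5100]  H_jac=[-0.1941 0.2294]  S=[0.3016]  K=[-0.5054; 0.3183]  nu=[-2.7824]  x^+=[3.9463, 1.2643]  P^+=[0.8357 0.1565; 0.1565 0.4794]
step 2: x^-=[4.1992, 1.2643]  P^-=[1.0775 0.2444; 0.2444 0.6494]  H_jac=[-0.0657 0.2183]  S=[0.2786]  K=[-0.0627; 0.4513]  nu=[0.9575]  x^+=[4.1391, 1.6965]  P^+=[1.0764 0.2523; 0.2523 0.5927]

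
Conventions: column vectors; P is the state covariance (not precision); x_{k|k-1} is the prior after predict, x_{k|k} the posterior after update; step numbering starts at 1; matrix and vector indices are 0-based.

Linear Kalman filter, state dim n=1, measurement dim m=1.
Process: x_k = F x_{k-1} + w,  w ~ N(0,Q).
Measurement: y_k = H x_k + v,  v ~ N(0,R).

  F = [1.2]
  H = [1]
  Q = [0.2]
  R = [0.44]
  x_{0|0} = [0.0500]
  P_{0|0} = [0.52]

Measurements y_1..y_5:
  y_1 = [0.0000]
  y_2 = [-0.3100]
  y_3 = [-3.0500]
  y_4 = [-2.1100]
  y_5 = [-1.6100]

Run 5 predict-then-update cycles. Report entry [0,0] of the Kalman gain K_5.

K[0,0] = 0.5575

step 1: x^-=[0.0600]  P^-=[0.9488]  S=[1.3888]  K=[0.6832]  nu=[-0.0600]  x^+=[0.0190]  P^+=[0.3006]
step 2: x^-=[0.0228]  P^-=[0.6329]  S=[1.0729]  K=[0.5899]  nu=[-0.3328]  x^+=[-0.1735]  P^+=[0.2595]
step 3: x^-=[-0.2082]  P^-=[0.5737]  S=[1.0137]  K=[0.5660]  nu=[-2.8418]  x^+=[-1.8166]  P^+=[0.2490]
step 4: x^-=[-2.1799]  P^-=[0.5586]  S=[0.9986]  K=[0.5594]  nu=[0.0699]  x^+=[-2.1408]  P^+=[0.2461]
step 5: x^-=[-2.5690]  P^-=[0.5544]  S=[0.9944]  K=[0.5575]  nu=[0.9590]  x^+=[-2.0343]  P^+=[0.2453]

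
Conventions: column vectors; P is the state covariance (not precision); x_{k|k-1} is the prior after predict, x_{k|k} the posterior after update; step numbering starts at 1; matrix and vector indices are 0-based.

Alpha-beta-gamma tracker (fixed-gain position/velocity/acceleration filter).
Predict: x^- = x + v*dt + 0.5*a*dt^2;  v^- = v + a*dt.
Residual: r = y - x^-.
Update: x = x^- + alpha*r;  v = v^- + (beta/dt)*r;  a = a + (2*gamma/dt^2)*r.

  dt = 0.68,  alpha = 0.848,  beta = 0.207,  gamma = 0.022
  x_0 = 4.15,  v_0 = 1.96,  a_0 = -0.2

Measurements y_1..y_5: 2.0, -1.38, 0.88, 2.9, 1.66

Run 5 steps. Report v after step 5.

v_post = -0.7472

step 1: x_pred=5.4366  r=-3.4366  x^+=2.5224  v^+=0.7779  a^+=-0.5270
step 2: x_pred=2.9295  r=-4.3095  x^+=-0.7250  v^+=-0.8923  a^+=-0.9371
step 3: x_pred=-1.5484  r=2.4284  x^+=0.5109  v^+=-0.7903  a^+=-0.7060
step 4: x_pred=-0.1898  r=3.0898  x^+=2.4304  v^+=-0.3298  a^+=-0.4120
step 5: x_pred=2.1108  r=-0.4508  x^+=1.7285  v^+=-0.7472  a^+=-0.4549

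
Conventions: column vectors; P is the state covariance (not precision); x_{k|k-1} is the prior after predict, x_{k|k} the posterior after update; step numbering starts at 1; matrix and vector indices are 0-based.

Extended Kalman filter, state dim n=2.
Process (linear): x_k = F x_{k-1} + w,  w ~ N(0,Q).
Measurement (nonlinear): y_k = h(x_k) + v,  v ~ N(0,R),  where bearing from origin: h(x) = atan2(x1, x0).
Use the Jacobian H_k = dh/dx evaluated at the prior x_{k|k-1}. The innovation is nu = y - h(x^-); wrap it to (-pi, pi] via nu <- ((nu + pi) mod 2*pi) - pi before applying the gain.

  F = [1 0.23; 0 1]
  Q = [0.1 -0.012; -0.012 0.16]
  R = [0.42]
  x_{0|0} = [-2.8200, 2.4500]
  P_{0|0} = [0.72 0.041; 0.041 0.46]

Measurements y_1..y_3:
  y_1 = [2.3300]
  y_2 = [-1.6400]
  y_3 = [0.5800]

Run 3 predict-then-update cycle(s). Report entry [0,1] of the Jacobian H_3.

step 1: x^-=[-2.2565, 2.4500]  P^-=[0.8632 0.1348; 0.1348 0.6200]  H_jac=[-0.2208 -0.2034]  S=[0.4999]  K=[-0.4362; -0.3118]  nu=[0.0149]  x^+=[-2.2630, 2.4454]  P^+=[0.7681 0.0668; 0.0668 0.5714]
step 2: x^-=[-1.7006, 2.4454]  P^-=[0.9290 0.1862; 0.1862 0.7314]  H_jac=[-0.2756 -0.1917]  S=[0.5371]  K=[-0.5432; -0.3566]  nu=[2.4647]  x^+=[-3.0394, 1.5665]  P^+=[0.7705 0.0822; 0.0822 0.6631]
step 3: x^-=[-2.6791, 1.5665]  P^-=[0.9434 0.2227; 0.2227 0.8231]  H_jac=[-0.1626 -0.2782]  S=[0.5288]  K=[-0.4073; -0.5015]  nu=[-2.0325]  x^+=[-1.8512, 2.5857]  P^+=[0.8557 0.1147; 0.1147 0.6901]

H_jac[0,1] = -0.2782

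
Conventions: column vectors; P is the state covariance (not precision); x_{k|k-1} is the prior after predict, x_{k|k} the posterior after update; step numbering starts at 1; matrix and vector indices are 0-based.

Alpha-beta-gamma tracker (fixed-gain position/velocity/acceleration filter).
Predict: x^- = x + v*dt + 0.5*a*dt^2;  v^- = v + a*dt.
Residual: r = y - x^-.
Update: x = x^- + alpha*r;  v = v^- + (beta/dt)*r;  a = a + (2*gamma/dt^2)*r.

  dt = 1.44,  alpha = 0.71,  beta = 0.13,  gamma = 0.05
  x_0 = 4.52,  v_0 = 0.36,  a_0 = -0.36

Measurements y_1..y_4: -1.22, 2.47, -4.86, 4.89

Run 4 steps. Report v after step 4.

step 1: x_pred=4.6652  r=-5.8852  x^+=0.4867  v^+=-0.6897  a^+=-0.6438
step 2: x_pred=-1.1740  r=3.6440  x^+=1.4132  v^+=-1.2878  a^+=-0.4681
step 3: x_pred=-0.9265  r=-3.9335  x^+=-3.7193  v^+=-2.3170  a^+=-0.6578
step 4: x_pred=-7.7377  r=12.6277  x^+=1.2280  v^+=-2.1242  a^+=-0.0488

v_post = -2.1242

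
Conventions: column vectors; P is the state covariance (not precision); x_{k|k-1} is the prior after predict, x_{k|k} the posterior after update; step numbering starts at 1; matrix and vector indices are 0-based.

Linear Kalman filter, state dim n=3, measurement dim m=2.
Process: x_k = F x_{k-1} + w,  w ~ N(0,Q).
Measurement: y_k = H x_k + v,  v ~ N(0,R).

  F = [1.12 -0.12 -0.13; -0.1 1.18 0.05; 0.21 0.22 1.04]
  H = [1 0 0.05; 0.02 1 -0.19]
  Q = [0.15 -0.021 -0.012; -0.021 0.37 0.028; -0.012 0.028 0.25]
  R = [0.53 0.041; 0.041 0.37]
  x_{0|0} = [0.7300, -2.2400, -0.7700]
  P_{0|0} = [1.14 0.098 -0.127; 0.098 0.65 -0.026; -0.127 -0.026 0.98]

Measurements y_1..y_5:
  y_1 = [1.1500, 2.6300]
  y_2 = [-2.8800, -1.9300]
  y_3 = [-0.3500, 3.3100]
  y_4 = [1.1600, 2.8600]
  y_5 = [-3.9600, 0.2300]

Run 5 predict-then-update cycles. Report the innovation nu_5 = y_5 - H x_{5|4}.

step 1: x^-=[1.1865, -2.7547, -1.1403]  P^-=[1.6158 -0.1210 -0.0123; -0.1210 1.2640 0.2256; -0.0123 0.2256 1.3334]  S=[2.1479 -0.0468; -0.0468 1.5923]  K=[0.7513 -0.0322; -0.0345 0.7644; 0.0249 -0.0169]  nu=[0.0205, 5.1443]  x^+=[1.0364, 1.1767, -1.2265]  P^+=[0.3996 0.0006 -0.0541; 0.0006 0.3287 0.2489; -0.0541 0.2489 1.3316]
step 2: x^-=[1.1790, 1.2235, -0.7991]  P^-=[0.7018 -0.1635 -0.2062; -0.1635 0.8647 0.4875; -0.2062 0.4875 1.8141]  S=[1.2157 -0.0623; -0.0623 1.1103]  K=[0.5653 -0.0676; -0.0792 0.6880; -0.0889 0.1199]  nu=[-4.0191, -3.3290]  x^+=[-0.8681, -0.7487, -0.8411]  P^+=[0.3034 -0.0329 -0.1316; -0.0329 0.3247 0.3829; -0.1316 0.3829 1.7872]
step 3: x^-=[-0.7730, -0.8387, -1.2218]  P^-=[0.6246 -0.2266 -0.4065; -0.2266 0.8839 0.6779; -0.4065 0.6779 2.3268]  S=[1.1198 -0.0845; -0.0845 1.0746]  K=[0.5332 -0.0854; -0.1201 0.6890; -0.2446 0.1926]  nu=[0.4841, 3.9321]  x^+=[-0.8508, 1.8125, -0.5828]  P^+=[0.2907 -0.0597 -0.2323; -0.0597 0.3436 0.4862; -0.2323 0.4862 2.2120]
step 4: x^-=[-1.0947, 2.1947, -0.3860]  P^-=[0.6559 -0.2897 -0.6038; -0.2897 0.9306 0.8363; -0.6038 0.8363 2.7874]  S=[1.1325 -0.1062; -0.1062 1.0767]  K=[0.5434 -0.0968; -0.1537 0.6962; -0.3881 0.2354]  nu=[2.2740, 0.6139]  x^+=[0.0817, 2.2727, -1.1240]  P^+=[0.3002 -0.0809 -0.3229; -0.0809 0.3593 0.5598; -0.3229 0.5598 2.5378]
step 5: x^-=[-0.0352, 2.6174, -0.6518]  P^-=[0.7079 -0.3414 -0.7651; -0.3414 0.9680 0.9520; -0.7651 0.9520 3.1332]  S=[1.1692 -0.1238; -0.1238 1.0818]  K=[0.5617 -0.1038; -0.1770 0.7010; -0.4929 0.2592]  nu=[-3.8923, -2.5105]  x^+=[-1.9608, 1.5465, 0.6161]  P^+=[0.3128 -0.0953 -0.3879; -0.0953 0.3690 0.6050; -0.3879 0.6050 2.7448]

innov = [-3.8923, -2.5105]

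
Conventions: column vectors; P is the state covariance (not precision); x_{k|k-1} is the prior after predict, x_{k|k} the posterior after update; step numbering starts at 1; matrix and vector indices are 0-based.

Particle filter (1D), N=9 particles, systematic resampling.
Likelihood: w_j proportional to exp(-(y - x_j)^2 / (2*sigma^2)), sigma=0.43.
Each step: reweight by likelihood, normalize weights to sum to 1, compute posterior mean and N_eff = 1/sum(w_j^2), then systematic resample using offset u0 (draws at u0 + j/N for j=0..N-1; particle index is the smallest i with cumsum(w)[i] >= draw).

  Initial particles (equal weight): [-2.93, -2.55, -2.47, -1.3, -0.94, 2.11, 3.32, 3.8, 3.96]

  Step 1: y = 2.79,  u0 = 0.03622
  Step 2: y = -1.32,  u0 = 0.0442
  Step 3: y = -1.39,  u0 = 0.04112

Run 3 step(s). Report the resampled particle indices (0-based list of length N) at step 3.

step 1: w=[0.0000, 0.0000, 0.0000, 0.0000, 0.0000, 0.3400, 0.5554, 0.0753, 0.0293]  mean=2.9635  Neff=2.3221  idx=[5, 5, 5, 6, 6, 6, 6, 6, 7]
step 2: w=[0.3333, 0.3333, 0.3333, 0.0000, 0.0000, 0.0000, 0.0000, 0.0000, 0.0000]  mean=2.1100  Neff=3.0000  idx=[0, 0, 0, 1, 1, 1, 2, 2, 2]
step 3: w=[0.1111, 0.1111, 0.1111, 0.1111, 0.1111, 0.1111, 0.1111, 0.1111, 0.1111]  mean=2.1100  Neff=9.0000  idx=[0, 1, 2, 3, 4, 5, 6, 7, 8]

resampled_idx = [0, 1, 2, 3, 4, 5, 6, 7, 8]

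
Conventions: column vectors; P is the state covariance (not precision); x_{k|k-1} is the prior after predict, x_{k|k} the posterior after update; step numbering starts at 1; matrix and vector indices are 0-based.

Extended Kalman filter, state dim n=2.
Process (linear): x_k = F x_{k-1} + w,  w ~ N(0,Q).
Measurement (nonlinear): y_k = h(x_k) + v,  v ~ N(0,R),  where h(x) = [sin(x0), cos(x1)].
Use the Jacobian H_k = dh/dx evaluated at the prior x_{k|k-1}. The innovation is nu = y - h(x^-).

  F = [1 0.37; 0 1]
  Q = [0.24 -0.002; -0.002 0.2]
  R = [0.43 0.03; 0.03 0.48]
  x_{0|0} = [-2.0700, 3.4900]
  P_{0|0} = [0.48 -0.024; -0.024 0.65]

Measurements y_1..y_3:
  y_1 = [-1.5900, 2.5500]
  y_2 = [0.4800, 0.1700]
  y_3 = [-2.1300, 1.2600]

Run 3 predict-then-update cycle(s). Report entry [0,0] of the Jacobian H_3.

step 1: x^-=[-0.7787, 3.4900]  P^-=[0.7912 0.2145; 0.2145 0.8500]  H_jac=[0.7118 0.0000; 0.0000 0.3414]  S=[0.8309 0.0821; 0.0821 0.5791]  K=[0.6748 0.0308; 0.1361 0.4818]  nu=[-0.8876, 3.4899]  x^+=[-1.2703, 5.0507]  P^+=[0.4089 0.1025; 0.1025 0.6894]
step 2: x^-=[0.5984, 5.0507]  P^-=[0.8192 0.3556; 0.3556 0.8894]  H_jac=[0.8262 0.0000; 0.0000 0.9433]  S=[0.9892 0.3072; 0.3072 1.2714]  K=[0.6511 0.1065; 0.0996 0.6358]  nu=[-0.0833, -0.1619]  x^+=[0.5269, 4.9395]  P^+=[0.3427 0.0749; 0.0749 0.3267]
step 3: x^-=[2.3545, 4.9395]  P^-=[0.6829 0.1938; 0.1938 0.5267]  H_jac=[-0.7059 0.0000; 0.0000 0.9743]  S=[0.7703 -0.1033; -0.1033 0.9800]  K=[-0.6086 0.1285; -0.1089 0.5122]  nu=[-2.8383, 1.0349]  x^+=[4.2149, 5.7786]  P^+=[0.3653 0.0446; 0.0446 0.2490]

H_jac[0,0] = -0.7059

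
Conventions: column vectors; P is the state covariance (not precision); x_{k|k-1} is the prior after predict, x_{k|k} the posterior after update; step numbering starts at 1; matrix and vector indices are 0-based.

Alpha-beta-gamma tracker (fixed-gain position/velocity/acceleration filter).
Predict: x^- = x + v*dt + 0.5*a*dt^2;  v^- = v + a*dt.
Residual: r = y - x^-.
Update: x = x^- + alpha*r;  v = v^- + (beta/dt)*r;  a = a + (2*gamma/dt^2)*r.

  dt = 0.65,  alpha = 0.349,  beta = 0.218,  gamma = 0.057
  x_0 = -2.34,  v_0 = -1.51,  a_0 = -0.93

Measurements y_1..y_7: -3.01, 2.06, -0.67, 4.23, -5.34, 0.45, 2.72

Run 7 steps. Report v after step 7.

step 1: x_pred=-3.5180  r=0.5080  x^+=-3.3407  v^+=-1.9441  a^+=-0.7929
step 2: x_pred=-4.7719  r=6.8319  x^+=-2.3876  v^+=-0.1682  a^+=1.0505
step 3: x_pred=-2.2750  r=1.6050  x^+=-1.7149  v^+=1.0528  a^+=1.4835
step 4: x_pred=-0.7171  r=4.9471  x^+=1.0094  v^+=3.6763  a^+=2.8184
step 5: x_pred=3.9944  r=-9.3344  x^+=0.7367  v^+=2.3776  a^+=0.2997
step 6: x_pred=2.3455  r=-1.8955  x^+=1.6840  v^+=1.9367  a^+=-0.2117
step 7: x_pred=2.8981  r=-0.1781  x^+=2.8360  v^+=1.7394  a^+=-0.2598

v_post = 1.7394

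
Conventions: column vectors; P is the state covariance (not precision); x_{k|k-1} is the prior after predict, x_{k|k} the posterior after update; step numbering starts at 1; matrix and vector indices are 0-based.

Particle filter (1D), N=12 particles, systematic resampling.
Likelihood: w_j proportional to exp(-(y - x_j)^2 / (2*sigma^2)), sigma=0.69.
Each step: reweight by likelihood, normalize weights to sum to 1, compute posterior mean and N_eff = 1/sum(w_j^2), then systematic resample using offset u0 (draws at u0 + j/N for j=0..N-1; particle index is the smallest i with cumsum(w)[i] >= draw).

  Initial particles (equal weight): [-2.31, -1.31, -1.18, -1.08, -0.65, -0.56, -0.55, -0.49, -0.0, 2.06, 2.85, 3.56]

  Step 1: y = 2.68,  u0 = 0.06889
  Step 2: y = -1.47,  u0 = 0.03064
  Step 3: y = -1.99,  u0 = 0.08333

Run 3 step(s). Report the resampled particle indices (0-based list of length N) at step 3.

step 1: w=[0.0000, 0.0000, 0.0000, 0.0000, 0.0000, 0.0000, 0.0000, 0.0000, 0.0003, 0.3208, 0.4660, 0.2130]  mean=2.7470  Neff=2.7369  idx=[9, 9, 9, 9, 10, 10, 10, 10, 10, 11, 11, 11]
step 2: w=[0.2495, 0.2495, 0.2495, 0.2495, 0.0004, 0.0004, 0.0004, 0.0004, 0.0004, 0.0000, 0.0000, 0.0000]  mean=2.0615  Neff=4.0149  idx=[0, 0, 0, 1, 1, 1, 2, 2, 2, 3, 3, 3]
step 3: w=[0.0833, 0.0833, 0.0833, 0.0833, 0.0833, 0.0833, 0.0833, 0.0833, 0.0833, 0.0833, 0.0833, 0.0833]  mean=2.0600  Neff=12.0000  idx=[0, 1, 2, 3, 4, 5, 6, 7, 8, 9, 10, 11]

resampled_idx = [0, 1, 2, 3, 4, 5, 6, 7, 8, 9, 10, 11]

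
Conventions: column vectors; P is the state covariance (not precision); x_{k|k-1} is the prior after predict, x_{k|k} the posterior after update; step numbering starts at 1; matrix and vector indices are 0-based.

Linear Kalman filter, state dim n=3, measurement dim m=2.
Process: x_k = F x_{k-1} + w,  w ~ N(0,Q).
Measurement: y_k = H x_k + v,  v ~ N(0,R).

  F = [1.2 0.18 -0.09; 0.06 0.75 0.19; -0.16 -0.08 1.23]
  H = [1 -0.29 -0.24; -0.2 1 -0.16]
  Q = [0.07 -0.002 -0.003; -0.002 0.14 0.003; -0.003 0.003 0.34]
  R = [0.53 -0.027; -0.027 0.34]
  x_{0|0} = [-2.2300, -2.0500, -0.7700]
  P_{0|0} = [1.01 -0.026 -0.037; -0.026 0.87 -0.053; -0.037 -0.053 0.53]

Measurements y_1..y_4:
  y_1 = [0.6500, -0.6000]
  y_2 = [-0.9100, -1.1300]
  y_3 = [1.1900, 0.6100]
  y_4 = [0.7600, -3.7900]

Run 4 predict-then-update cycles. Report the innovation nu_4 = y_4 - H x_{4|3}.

step 1: x^-=[-2.9757, -1.8176, -0.4263]  P^-=[1.5554 0.1490 -0.3321; 0.1490 0.6339 0.0185; -0.3321 0.0185 1.1976]  S=[2.2833 -0.2847; -0.2847 0.9800]  K=[0.7090 0.0948; 0.0615 0.6313; -0.2981 -0.1954]  nu=[2.9963, 0.5543]  x^+=[-0.7988, -1.2835, -1.4277]  P^+=[0.4370 0.1199 0.1211; 0.1199 0.2568 0.1243; 0.1211 0.1243 0.9905]
step 2: x^-=[-1.0611, -1.2818, -1.5256]  P^-=[0.7373 0.1792 -0.0064; 0.1792 0.3708 0.3179; -0.0064 0.3179 1.7823]  S=[1.3445 -0.0848; -0.0848 0.6121]  K=[0.5188 0.1254; 0.0260 0.4677; -0.3914 0.0014]  nu=[-0.5868, -0.3045]  x^+=[-1.4036, -1.4395, -1.2964]  P^+=[0.3769 0.1460 0.2624; 0.1460 0.2380 0.3157; 0.2624 0.3157 1.5762]
step 3: x^-=[-1.8268, -1.4102, -1.2548]  P^-=[0.6293 0.2112 0.1917; 0.2112 0.4412 0.6331; 0.1917 0.6331 2.5742]  S=[1.2183 -0.1026; -0.1026 0.5975]  K=[0.4426 0.1674; -0.0147 0.4957; -0.4816 0.2233]  nu=[2.3067, 1.4540]  x^+=[-0.5624, -0.7232, -2.0410]  P^+=[0.3891 0.1917 0.4310; 0.1917 0.2926 0.5335; 0.4310 0.5335 2.2397]
step 4: x^-=[-0.6214, -0.9639, -2.3626]  P^-=[0.6304 0.2800 0.4105; 0.2800 0.5660 0.9839; 0.4105 0.9839 3.4706]  S=[1.1854 -0.1241; -0.1241 0.6195]  K=[0.4036 0.2234; -0.0427 0.5606; -0.5501 0.4492]  nu=[0.5348, -3.3284]  x^+=[-1.1490, -2.8526, -4.1519]  P^+=[0.4288 0.2498 0.6187; 0.2498 0.3632 0.7594; 0.6187 0.7594 2.9256]

innov = [0.5348, -3.3284]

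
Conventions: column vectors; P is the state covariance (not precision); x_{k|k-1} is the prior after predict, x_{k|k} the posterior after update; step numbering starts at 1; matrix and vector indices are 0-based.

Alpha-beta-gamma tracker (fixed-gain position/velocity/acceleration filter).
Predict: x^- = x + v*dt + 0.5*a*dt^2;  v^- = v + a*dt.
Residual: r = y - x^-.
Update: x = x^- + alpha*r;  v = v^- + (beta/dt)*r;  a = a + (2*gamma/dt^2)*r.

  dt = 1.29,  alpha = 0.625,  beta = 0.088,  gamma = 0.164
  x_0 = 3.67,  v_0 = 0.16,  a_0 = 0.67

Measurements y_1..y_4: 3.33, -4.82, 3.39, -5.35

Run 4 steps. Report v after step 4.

step 1: x_pred=4.4339  r=-1.1039  x^+=3.7440  v^+=0.9490  a^+=0.4524
step 2: x_pred=5.3446  r=-10.1646  x^+=-1.0083  v^+=0.8392  a^+=-1.5511
step 3: x_pred=-1.2162  r=4.6062  x^+=1.6627  v^+=-0.8474  a^+=-0.6432
step 4: x_pred=0.0344  r=-5.3844  x^+=-3.3309  v^+=-2.0444  a^+=-1.7044

v_post = -2.0444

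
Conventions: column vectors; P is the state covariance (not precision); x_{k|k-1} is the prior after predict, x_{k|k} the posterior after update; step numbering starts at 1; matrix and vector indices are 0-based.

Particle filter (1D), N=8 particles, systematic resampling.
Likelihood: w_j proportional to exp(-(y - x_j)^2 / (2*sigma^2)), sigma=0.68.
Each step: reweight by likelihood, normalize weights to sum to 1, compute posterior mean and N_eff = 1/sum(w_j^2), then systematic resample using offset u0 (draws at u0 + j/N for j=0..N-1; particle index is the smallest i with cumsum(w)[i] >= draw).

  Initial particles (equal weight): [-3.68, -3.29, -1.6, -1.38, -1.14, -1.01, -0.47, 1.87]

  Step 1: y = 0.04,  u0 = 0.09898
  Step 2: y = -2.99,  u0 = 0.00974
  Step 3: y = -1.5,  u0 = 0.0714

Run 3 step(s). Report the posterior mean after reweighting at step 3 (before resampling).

post_mean = -1.2855

step 1: w=[0.0000, 0.0000, 0.0370, 0.0766, 0.1505, 0.2059, 0.5119, 0.0181]  mean=-0.7511  Neff=2.9884  idx=[3, 4, 5, 6, 6, 6, 6, 6]
step 2: w=[0.5777, 0.2353, 0.1374, 0.0099, 0.0099, 0.0099, 0.0099, 0.0099]  mean=-1.2275  Neff=2.4483  idx=[0, 0, 0, 0, 0, 1, 1, 2]
step 3: w=[0.1325, 0.1325, 0.1325, 0.1325, 0.1325, 0.1169, 0.1169, 0.1038]  mean=-1.2855  Neff=7.9454  idx=[0, 1, 2, 3, 4, 5, 6, 7]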